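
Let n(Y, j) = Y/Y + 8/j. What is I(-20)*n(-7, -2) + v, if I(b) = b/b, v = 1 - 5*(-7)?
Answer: 33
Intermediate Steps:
n(Y, j) = 1 + 8/j
v = 36 (v = 1 + 35 = 36)
I(b) = 1
I(-20)*n(-7, -2) + v = 1*((8 - 2)/(-2)) + 36 = 1*(-½*6) + 36 = 1*(-3) + 36 = -3 + 36 = 33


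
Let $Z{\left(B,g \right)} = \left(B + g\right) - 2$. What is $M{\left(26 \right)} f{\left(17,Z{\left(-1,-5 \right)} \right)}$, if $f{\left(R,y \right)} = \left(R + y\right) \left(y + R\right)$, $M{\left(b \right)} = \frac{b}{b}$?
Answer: $81$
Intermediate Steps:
$M{\left(b \right)} = 1$
$Z{\left(B,g \right)} = -2 + B + g$ ($Z{\left(B,g \right)} = \left(B + g\right) + \left(-3 + 1\right) = \left(B + g\right) - 2 = -2 + B + g$)
$f{\left(R,y \right)} = \left(R + y\right)^{2}$ ($f{\left(R,y \right)} = \left(R + y\right) \left(R + y\right) = \left(R + y\right)^{2}$)
$M{\left(26 \right)} f{\left(17,Z{\left(-1,-5 \right)} \right)} = 1 \left(17 - 8\right)^{2} = 1 \cdot 9^{2} = 1 \cdot 81 = 81$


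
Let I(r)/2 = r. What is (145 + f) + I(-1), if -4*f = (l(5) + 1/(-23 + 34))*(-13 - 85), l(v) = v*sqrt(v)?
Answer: 3195/22 + 245*sqrt(5)/2 ≈ 419.15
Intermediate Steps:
l(v) = v**(3/2)
I(r) = 2*r
f = 49/22 + 245*sqrt(5)/2 (f = -(5**(3/2) + 1/(-23 + 34))*(-13 - 85)/4 = -(5*sqrt(5) + 1/11)*(-98)/4 = -(1/11 + 5*sqrt(5))*(-98)/4 = -(-98/11 - 490*sqrt(5))/4 = 49/22 + 245*sqrt(5)/2 ≈ 276.15)
(145 + f) + I(-1) = (145 + (49/22 + 245*sqrt(5)/2)) + 2*(-1) = (3239/22 + 245*sqrt(5)/2) - 2 = 3195/22 + 245*sqrt(5)/2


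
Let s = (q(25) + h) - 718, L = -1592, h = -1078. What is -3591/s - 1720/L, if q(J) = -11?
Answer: 1103114/359593 ≈ 3.0677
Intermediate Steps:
s = -1807 (s = (-11 - 1078) - 718 = -1089 - 718 = -1807)
-3591/s - 1720/L = -3591/(-1807) - 1720/(-1592) = -3591*(-1/1807) - 1720*(-1/1592) = 3591/1807 + 215/199 = 1103114/359593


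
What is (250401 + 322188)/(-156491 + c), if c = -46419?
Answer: -572589/202910 ≈ -2.8219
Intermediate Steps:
(250401 + 322188)/(-156491 + c) = (250401 + 322188)/(-156491 - 46419) = 572589/(-202910) = 572589*(-1/202910) = -572589/202910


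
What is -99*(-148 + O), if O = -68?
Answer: 21384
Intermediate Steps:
-99*(-148 + O) = -99*(-148 - 68) = -99*(-216) = 21384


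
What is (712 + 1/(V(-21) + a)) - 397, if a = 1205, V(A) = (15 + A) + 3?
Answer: 378631/1202 ≈ 315.00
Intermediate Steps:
V(A) = 18 + A
(712 + 1/(V(-21) + a)) - 397 = (712 + 1/((18 - 21) + 1205)) - 397 = (712 + 1/(-3 + 1205)) - 397 = (712 + 1/1202) - 397 = 855825/1202 - 397 = 378631/1202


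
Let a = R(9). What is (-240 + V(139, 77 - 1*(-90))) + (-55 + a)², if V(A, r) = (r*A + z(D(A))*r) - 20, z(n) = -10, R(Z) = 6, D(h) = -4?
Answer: 23684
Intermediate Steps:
a = 6
V(A, r) = -20 - 10*r + A*r (V(A, r) = (r*A - 10*r) - 20 = (A*r - 10*r) - 20 = (-10*r + A*r) - 20 = -20 - 10*r + A*r)
(-240 + V(139, 77 - 1*(-90))) + (-55 + a)² = (-240 + (-20 - 10*(77 - 1*(-90)) + 139*(77 - 1*(-90)))) + (-55 + 6)² = (-240 + (-20 - 10*(77 + 90) + 139*(77 + 90))) + (-49)² = (-240 + (-20 - 10*167 + 139*167)) + 2401 = (-240 + (-20 - 1670 + 23213)) + 2401 = (-240 + 21523) + 2401 = 21283 + 2401 = 23684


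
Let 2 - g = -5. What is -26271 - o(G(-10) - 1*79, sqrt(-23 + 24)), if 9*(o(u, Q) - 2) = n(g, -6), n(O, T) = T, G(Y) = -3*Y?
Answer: -78817/3 ≈ -26272.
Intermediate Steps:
g = 7 (g = 2 - 1*(-5) = 2 + 5 = 7)
o(u, Q) = 4/3 (o(u, Q) = 2 + (1/9)*(-6) = 2 - 2/3 = 4/3)
-26271 - o(G(-10) - 1*79, sqrt(-23 + 24)) = -26271 - 1*4/3 = -26271 - 4/3 = -78817/3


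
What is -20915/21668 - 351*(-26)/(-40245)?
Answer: -346488781/290676220 ≈ -1.1920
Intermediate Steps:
-20915/21668 - 351*(-26)/(-40245) = -20915*1/21668 + 9126*(-1/40245) = -20915/21668 - 3042/13415 = -346488781/290676220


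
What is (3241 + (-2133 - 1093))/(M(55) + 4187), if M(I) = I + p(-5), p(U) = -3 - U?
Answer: 15/4244 ≈ 0.0035344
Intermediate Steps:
M(I) = 2 + I (M(I) = I + (-3 - 1*(-5)) = I + (-3 + 5) = I + 2 = 2 + I)
(3241 + (-2133 - 1093))/(M(55) + 4187) = (3241 + (-2133 - 1093))/((2 + 55) + 4187) = (3241 - 3226)/(57 + 4187) = 15/4244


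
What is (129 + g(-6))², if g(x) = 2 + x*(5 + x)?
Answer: 18769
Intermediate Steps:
(129 + g(-6))² = (129 + (2 + (-6)² + 5*(-6)))² = (129 + (2 + 36 - 30))² = (129 + 8)² = 137² = 18769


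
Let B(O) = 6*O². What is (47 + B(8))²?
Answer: 185761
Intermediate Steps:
(47 + B(8))² = (47 + 6*8²)² = (47 + 6*64)² = (47 + 384)² = 431² = 185761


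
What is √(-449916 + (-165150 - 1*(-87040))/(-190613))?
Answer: I*√16346925208743974/190613 ≈ 670.76*I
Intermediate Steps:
√(-449916 + (-165150 - 1*(-87040))/(-190613)) = √(-449916 + (-165150 + 87040)*(-1/190613)) = √(-449916 - 78110*(-1/190613)) = √(-449916 + 78110/190613) = √(-85759760398/190613) = I*√16346925208743974/190613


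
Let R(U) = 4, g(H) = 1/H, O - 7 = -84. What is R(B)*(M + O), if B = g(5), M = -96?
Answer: -692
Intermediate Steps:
O = -77 (O = 7 - 84 = -77)
B = ⅕ (B = 1/5 = ⅕ ≈ 0.20000)
R(B)*(M + O) = 4*(-96 - 77) = 4*(-173) = -692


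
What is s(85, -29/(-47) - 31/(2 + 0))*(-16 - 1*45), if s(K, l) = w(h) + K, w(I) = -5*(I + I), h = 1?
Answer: -4575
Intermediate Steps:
w(I) = -10*I
s(K, l) = -10 + K (s(K, l) = -10*1 + K = -10 + K)
s(85, -29/(-47) - 31/(2 + 0))*(-16 - 1*45) = (-10 + 85)*(-16 - 1*45) = 75*(-16 - 45) = 75*(-61) = -4575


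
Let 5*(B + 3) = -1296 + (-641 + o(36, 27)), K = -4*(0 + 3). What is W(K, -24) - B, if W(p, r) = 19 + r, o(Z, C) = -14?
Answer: 1941/5 ≈ 388.20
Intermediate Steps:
K = -12 (K = -4*3 = -12)
B = -1966/5 (B = -3 + (-1296 + (-641 - 14))/5 = -3 + (-1296 - 655)/5 = -3 + (⅕)*(-1951) = -3 - 1951/5 = -1966/5 ≈ -393.20)
W(K, -24) - B = (19 - 24) - 1*(-1966/5) = -5 + 1966/5 = 1941/5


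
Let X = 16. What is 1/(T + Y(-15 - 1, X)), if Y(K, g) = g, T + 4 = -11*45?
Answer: -1/483 ≈ -0.0020704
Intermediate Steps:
T = -499 (T = -4 - 11*45 = -4 - 495 = -499)
1/(T + Y(-15 - 1, X)) = 1/(-499 + 16) = 1/(-483) = -1/483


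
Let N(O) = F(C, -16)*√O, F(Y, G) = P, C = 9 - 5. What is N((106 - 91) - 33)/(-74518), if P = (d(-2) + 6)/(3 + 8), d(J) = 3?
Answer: -27*I*√2/819698 ≈ -4.6583e-5*I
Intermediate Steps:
C = 4
P = 9/11 (P = (3 + 6)/(3 + 8) = 9/11 ≈ 0.81818)
F(Y, G) = 9/11
N(O) = 9*√O/11
N((106 - 91) - 33)/(-74518) = (9*√((106 - 91) - 33)/11)/(-74518) = (9*√(15 - 33)/11)*(-1/74518) = (9*√(-18)/11)*(-1/74518) = (9*(3*I*√2)/11)*(-1/74518) = (27*I*√2/11)*(-1/74518) = -27*I*√2/819698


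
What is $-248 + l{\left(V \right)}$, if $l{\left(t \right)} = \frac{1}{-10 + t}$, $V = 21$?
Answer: $- \frac{2727}{11} \approx -247.91$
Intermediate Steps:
$-248 + l{\left(V \right)} = -248 + \frac{1}{-10 + 21} = -248 + \frac{1}{11} = - \frac{2727}{11}$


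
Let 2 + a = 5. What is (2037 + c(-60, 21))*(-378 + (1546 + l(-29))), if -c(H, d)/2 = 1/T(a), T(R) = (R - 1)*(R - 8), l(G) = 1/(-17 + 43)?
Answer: 154669317/65 ≈ 2.3795e+6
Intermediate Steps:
a = 3 (a = -2 + 5 = 3)
l(G) = 1/26
T(R) = (-1 + R)*(-8 + R)
c(H, d) = 1/5 (c(H, d) = -2/(8 + 3**2 - 9*3) = -2/(8 + 9 - 27) = -2/(-10) = -2*(-1/10) = 1/5)
(2037 + c(-60, 21))*(-378 + (1546 + l(-29))) = (2037 + 1/5)*(-378 + (1546 + 1/26)) = 10186*(-378 + 40197/26)/5 = (10186/5)*(30369/26) = 154669317/65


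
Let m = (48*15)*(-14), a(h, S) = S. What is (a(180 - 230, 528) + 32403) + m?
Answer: 22851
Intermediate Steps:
m = -10080 (m = 720*(-14) = -10080)
(a(180 - 230, 528) + 32403) + m = (528 + 32403) - 10080 = 32931 - 10080 = 22851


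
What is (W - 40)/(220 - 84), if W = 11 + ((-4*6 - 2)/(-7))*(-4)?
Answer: -307/952 ≈ -0.32248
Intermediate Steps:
W = -27/7 (W = 11 + ((-24 - 2)*(-⅐))*(-4) = 11 - 26*(-⅐)*(-4) = 11 + (26/7)*(-4) = 11 - 104/7 = -27/7 ≈ -3.8571)
(W - 40)/(220 - 84) = (-27/7 - 40)/(220 - 84) = -307/7/136 = -307/7*1/136 = -307/952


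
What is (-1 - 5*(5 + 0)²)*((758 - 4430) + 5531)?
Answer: -234234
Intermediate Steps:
(-1 - 5*(5 + 0)²)*((758 - 4430) + 5531) = (-1 - 5*5²)*(-3672 + 5531) = (-1 - 5*25)*1859 = (-1 - 125)*1859 = -126*1859 = -234234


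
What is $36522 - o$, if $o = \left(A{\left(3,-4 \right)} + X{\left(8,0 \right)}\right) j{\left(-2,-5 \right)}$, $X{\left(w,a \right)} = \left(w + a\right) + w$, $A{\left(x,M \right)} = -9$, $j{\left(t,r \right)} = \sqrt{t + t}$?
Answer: $36522 - 14 i \approx 36522.0 - 14.0 i$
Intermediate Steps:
$j{\left(t,r \right)} = \sqrt{2} \sqrt{t}$ ($j{\left(t,r \right)} = \sqrt{2 t} = \sqrt{2} \sqrt{t}$)
$X{\left(w,a \right)} = a + 2 w$ ($X{\left(w,a \right)} = \left(a + w\right) + w = a + 2 w$)
$o = 14 i$ ($o = \left(-9 + \left(0 + 2 \cdot 8\right)\right) \sqrt{2} \sqrt{-2} = \left(-9 + \left(0 + 16\right)\right) \sqrt{2} i \sqrt{2} = \left(-9 + 16\right) 2 i = 7 \cdot 2 i = 14 i \approx 14.0 i$)
$36522 - o = 36522 - 14 i$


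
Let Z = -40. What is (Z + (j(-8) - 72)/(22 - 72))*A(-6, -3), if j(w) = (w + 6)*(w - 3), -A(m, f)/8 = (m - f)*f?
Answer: 2808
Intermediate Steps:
A(m, f) = -8*f*(m - f) (A(m, f) = -8*(m - f)*f = -8*f*(m - f))
j(w) = (-3 + w)*(6 + w) (j(w) = (6 + w)*(-3 + w) = (-3 + w)*(6 + w))
(Z + (j(-8) - 72)/(22 - 72))*A(-6, -3) = (-40 + ((-18 + (-8)² + 3*(-8)) - 72)/(22 - 72))*(8*(-3)*(-3 - 1*(-6))) = (-40 + ((-18 + 64 - 24) - 72)/(-50))*(8*(-3)*(-3 + 6)) = (-40 + (22 - 72)*(-1/50))*(8*(-3)*3) = (-40 - 50*(-1/50))*(-72) = (-40 + 1)*(-72) = -39*(-72) = 2808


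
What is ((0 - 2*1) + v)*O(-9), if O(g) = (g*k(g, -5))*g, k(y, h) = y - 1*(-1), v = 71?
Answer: -44712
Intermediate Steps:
k(y, h) = 1 + y (k(y, h) = y + 1 = 1 + y)
O(g) = g²*(1 + g) (O(g) = (g*(1 + g))*g = g²*(1 + g))
((0 - 2*1) + v)*O(-9) = ((0 - 2*1) + 71)*((-9)²*(1 - 9)) = ((0 - 2) + 71)*(81*(-8)) = (-2 + 71)*(-648) = 69*(-648) = -44712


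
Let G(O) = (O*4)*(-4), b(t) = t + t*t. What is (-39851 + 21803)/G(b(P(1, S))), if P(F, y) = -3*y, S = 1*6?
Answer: 188/51 ≈ 3.6863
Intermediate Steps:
S = 6
b(t) = t + t²
G(O) = -16*O (G(O) = (4*O)*(-4) = -16*O)
(-39851 + 21803)/G(b(P(1, S))) = (-39851 + 21803)/((-16*(-3*6)*(1 - 3*6))) = -18048*1/(288*(1 - 18)) = -18048/((-(-288)*(-17))) = -18048/((-16*306)) = -18048/(-4896) = -18048*(-1/4896) = 188/51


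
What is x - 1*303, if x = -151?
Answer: -454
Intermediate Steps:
x - 1*303 = -151 - 1*303 = -151 - 303 = -454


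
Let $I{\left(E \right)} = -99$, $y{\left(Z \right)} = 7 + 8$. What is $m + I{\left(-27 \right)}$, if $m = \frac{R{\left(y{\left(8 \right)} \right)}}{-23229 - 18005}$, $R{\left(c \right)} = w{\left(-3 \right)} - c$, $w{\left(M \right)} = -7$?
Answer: $- \frac{2041072}{20617} \approx -99.0$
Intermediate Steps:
$y{\left(Z \right)} = 15$
$R{\left(c \right)} = -7 - c$
$m = \frac{11}{20617}$ ($m = \frac{-7 - 15}{-23229 - 18005} = - \frac{22}{-41234} = \left(-22\right) \left(- \frac{1}{41234}\right) = \frac{11}{20617} \approx 0.00053354$)
$m + I{\left(-27 \right)} = \frac{11}{20617} - 99 = - \frac{2041072}{20617}$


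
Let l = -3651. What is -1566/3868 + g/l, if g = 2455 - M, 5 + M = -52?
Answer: -7716941/7061034 ≈ -1.0929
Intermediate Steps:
M = -57 (M = -5 - 52 = -57)
g = 2512 (g = 2455 - 1*(-57) = 2455 + 57 = 2512)
-1566/3868 + g/l = -1566/3868 + 2512/(-3651) = -1566*1/3868 + 2512*(-1/3651) = -783/1934 - 2512/3651 = -7716941/7061034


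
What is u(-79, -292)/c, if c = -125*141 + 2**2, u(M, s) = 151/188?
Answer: -151/3312748 ≈ -4.5581e-5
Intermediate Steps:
u(M, s) = 151/188 (u(M, s) = 151*(1/188) = 151/188)
c = -17621 (c = -17625 + 4 = -17621)
u(-79, -292)/c = (151/188)/(-17621) = (151/188)*(-1/17621) = -151/3312748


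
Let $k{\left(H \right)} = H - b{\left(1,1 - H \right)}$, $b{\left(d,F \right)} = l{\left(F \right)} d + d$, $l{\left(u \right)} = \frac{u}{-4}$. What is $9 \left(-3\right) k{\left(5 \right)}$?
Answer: $-81$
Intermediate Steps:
$l{\left(u \right)} = - \frac{u}{4}$ ($l{\left(u \right)} = u \left(- \frac{1}{4}\right) = - \frac{u}{4}$)
$b{\left(d,F \right)} = d - \frac{F d}{4}$ ($b{\left(d,F \right)} = - \frac{F}{4} d + d = - \frac{F d}{4} + d = d - \frac{F d}{4}$)
$k{\left(H \right)} = - \frac{3}{4} + \frac{3 H}{4}$ ($k{\left(H \right)} = H - \frac{1}{4} \cdot 1 \left(4 - \left(1 - H\right)\right) = H - \frac{1}{4} \cdot 1 \left(4 + \left(-1 + H\right)\right) = H - \frac{1}{4} \cdot 1 \left(3 + H\right) = H - \left(\frac{3}{4} + \frac{H}{4}\right) = - \frac{3}{4} + \frac{3 H}{4}$)
$9 \left(-3\right) k{\left(5 \right)} = 9 \left(-3\right) \left(- \frac{3}{4} + \frac{3}{4} \cdot 5\right) = - 27 \left(- \frac{3}{4} + \frac{15}{4}\right) = \left(-27\right) 3 = -81$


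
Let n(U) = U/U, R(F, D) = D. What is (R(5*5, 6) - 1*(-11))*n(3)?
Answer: 17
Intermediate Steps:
n(U) = 1
(R(5*5, 6) - 1*(-11))*n(3) = (6 - 1*(-11))*1 = (6 + 11)*1 = 17*1 = 17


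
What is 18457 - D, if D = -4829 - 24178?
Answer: 47464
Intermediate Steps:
D = -29007
18457 - D = 18457 - 1*(-29007) = 18457 + 29007 = 47464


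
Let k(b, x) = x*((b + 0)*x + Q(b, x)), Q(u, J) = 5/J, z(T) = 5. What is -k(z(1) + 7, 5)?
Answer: -305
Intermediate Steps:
k(b, x) = x*(5/x + b*x) (k(b, x) = x*((b + 0)*x + 5/x) = x*(b*x + 5/x) = x*(5/x + b*x))
-k(z(1) + 7, 5) = -(5 + (5 + 7)*5²) = -(5 + 12*25) = -(5 + 300) = -1*305 = -305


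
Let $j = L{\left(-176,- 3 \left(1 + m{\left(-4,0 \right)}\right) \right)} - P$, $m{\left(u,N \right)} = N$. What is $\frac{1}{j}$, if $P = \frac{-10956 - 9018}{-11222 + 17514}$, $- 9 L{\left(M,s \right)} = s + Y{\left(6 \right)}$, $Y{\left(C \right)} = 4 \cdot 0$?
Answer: $\frac{9438}{33107} \approx 0.28508$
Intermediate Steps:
$Y{\left(C \right)} = 0$
$L{\left(M,s \right)} = - \frac{s}{9}$ ($L{\left(M,s \right)} = - \frac{s + 0}{9} = - \frac{s}{9}$)
$P = - \frac{9987}{3146}$ ($P = - \frac{19974}{6292} = \left(-19974\right) \frac{1}{6292} = - \frac{9987}{3146} \approx -3.1745$)
$j = \frac{33107}{9438}$ ($j = - \frac{\left(-3\right) \left(1 + 0\right)}{9} - - \frac{9987}{3146} = - \frac{\left(-3\right) 1}{9} + \frac{9987}{3146} = \left(- \frac{1}{9}\right) \left(-3\right) + \frac{9987}{3146} = \frac{1}{3} + \frac{9987}{3146} = \frac{33107}{9438} \approx 3.5078$)
$\frac{1}{j} = \frac{1}{\frac{33107}{9438}} = \frac{9438}{33107}$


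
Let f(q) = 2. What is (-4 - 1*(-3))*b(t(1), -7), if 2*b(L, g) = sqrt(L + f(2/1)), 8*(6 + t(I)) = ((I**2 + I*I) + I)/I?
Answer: -I*sqrt(58)/8 ≈ -0.95197*I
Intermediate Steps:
t(I) = -6 + (I + 2*I**2)/(8*I) (t(I) = -6 + (((I**2 + I*I) + I)/I)/8 = -6 + (((I**2 + I**2) + I)/I)/8 = -6 + ((2*I**2 + I)/I)/8 = -6 + ((I + 2*I**2)/I)/8 = -6 + (I + 2*I**2)/(8*I))
b(L, g) = sqrt(2 + L)/2 (b(L, g) = sqrt(L + 2)/2 = sqrt(2 + L)/2)
(-4 - 1*(-3))*b(t(1), -7) = (-4 - 1*(-3))*(sqrt(2 + (-47/8 + (1/4)*1))/2) = (-4 + 3)*(sqrt(2 + (-47/8 + 1/4))/2) = -sqrt(2 - 45/8)/2 = -sqrt(-29/8)/2 = -I*sqrt(58)/4/2 = -I*sqrt(58)/8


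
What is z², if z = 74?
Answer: 5476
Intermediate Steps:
z² = 74² = 5476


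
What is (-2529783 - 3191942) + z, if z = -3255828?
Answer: -8977553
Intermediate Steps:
(-2529783 - 3191942) + z = (-2529783 - 3191942) - 3255828 = -5721725 - 3255828 = -8977553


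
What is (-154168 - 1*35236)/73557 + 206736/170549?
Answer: -17095782844/12545072793 ≈ -1.3627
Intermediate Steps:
(-154168 - 1*35236)/73557 + 206736/170549 = (-154168 - 35236)*(1/73557) + 206736*(1/170549) = -189404*1/73557 + 206736/170549 = -189404/73557 + 206736/170549 = -17095782844/12545072793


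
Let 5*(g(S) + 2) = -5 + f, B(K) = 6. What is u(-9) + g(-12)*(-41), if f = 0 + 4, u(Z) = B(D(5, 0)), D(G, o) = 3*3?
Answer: 481/5 ≈ 96.200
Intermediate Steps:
D(G, o) = 9
u(Z) = 6
f = 4
g(S) = -11/5 (g(S) = -2 + (-5 + 4)/5 = -2 + (⅕)*(-1) = -2 - ⅕ = -11/5)
u(-9) + g(-12)*(-41) = 6 - 11/5*(-41) = 6 + 451/5 = 481/5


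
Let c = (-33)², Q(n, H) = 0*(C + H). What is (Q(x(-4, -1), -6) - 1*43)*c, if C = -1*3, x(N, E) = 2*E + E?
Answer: -46827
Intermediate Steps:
x(N, E) = 3*E
C = -3
Q(n, H) = 0 (Q(n, H) = 0*(-3 + H) = 0)
c = 1089
(Q(x(-4, -1), -6) - 1*43)*c = (0 - 1*43)*1089 = (0 - 43)*1089 = -43*1089 = -46827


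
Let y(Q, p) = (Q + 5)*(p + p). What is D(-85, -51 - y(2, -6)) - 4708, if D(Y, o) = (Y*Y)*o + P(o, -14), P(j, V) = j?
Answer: 233750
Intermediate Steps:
y(Q, p) = 2*p*(5 + Q) (y(Q, p) = (5 + Q)*(2*p) = 2*p*(5 + Q))
D(Y, o) = o + o*Y² (D(Y, o) = (Y*Y)*o + o = Y²*o + o = o*Y² + o = o + o*Y²)
D(-85, -51 - y(2, -6)) - 4708 = (-51 - 2*(-6)*(5 + 2))*(1 + (-85)²) - 4708 = (-51 - 2*(-6)*7)*(1 + 7225) - 4708 = (-51 - 1*(-84))*7226 - 4708 = (-51 + 84)*7226 - 4708 = 33*7226 - 4708 = 238458 - 4708 = 233750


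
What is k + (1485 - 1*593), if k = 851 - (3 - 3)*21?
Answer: 1743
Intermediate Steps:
k = 851 (k = 851 - 0*21 = 851 - 1*0 = 851 + 0 = 851)
k + (1485 - 1*593) = 851 + (1485 - 1*593) = 851 + (1485 - 593) = 851 + 892 = 1743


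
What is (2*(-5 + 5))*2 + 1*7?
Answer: 7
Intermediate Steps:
(2*(-5 + 5))*2 + 1*7 = (2*0)*2 + 7 = 0*2 + 7 = 0 + 7 = 7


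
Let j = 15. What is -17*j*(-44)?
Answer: 11220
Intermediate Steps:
-17*j*(-44) = -17*15*(-44) = -255*(-44) = 11220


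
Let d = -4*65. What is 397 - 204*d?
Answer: 53437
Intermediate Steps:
d = -260
397 - 204*d = 397 - 204*(-260) = 397 + 53040 = 53437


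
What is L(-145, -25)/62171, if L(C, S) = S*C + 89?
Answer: 3714/62171 ≈ 0.059738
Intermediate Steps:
L(C, S) = 89 + C*S (L(C, S) = C*S + 89 = 89 + C*S)
L(-145, -25)/62171 = (89 - 145*(-25))/62171 = (89 + 3625)*(1/62171) = 3714*(1/62171) = 3714/62171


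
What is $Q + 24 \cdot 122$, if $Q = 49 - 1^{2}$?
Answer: $2976$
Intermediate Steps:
$Q = 48$ ($Q = 49 - 1 = 48$)
$Q + 24 \cdot 122 = 48 + 24 \cdot 122 = 48 + 2928 = 2976$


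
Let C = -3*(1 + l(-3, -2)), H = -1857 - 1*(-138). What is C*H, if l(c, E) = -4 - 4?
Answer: -36099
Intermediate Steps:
l(c, E) = -8
H = -1719 (H = -1857 + 138 = -1719)
C = 21 (C = -3*(1 - 8) = -3*(-7) = 21)
C*H = 21*(-1719) = -36099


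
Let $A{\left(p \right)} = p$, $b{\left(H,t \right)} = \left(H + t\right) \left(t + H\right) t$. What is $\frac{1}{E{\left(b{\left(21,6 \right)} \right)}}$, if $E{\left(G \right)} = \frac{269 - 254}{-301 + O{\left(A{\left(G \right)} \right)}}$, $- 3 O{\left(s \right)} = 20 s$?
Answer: $- \frac{29461}{15} \approx -1964.1$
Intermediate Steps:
$b{\left(H,t \right)} = t \left(H + t\right)^{2}$ ($b{\left(H,t \right)} = \left(H + t\right) \left(H + t\right) t = \left(H + t\right)^{2} t = t \left(H + t\right)^{2}$)
$O{\left(s \right)} = - \frac{20 s}{3}$
$E{\left(G \right)} = \frac{15}{-301 - \frac{20 G}{3}}$ ($E{\left(G \right)} = \frac{269 - 254}{-301 - \frac{20 G}{3}} = \frac{15}{-301 - \frac{20 G}{3}}$)
$\frac{1}{E{\left(b{\left(21,6 \right)} \right)}} = \frac{1}{\left(-45\right) \frac{1}{903 + 20 \cdot 6 \left(21 + 6\right)^{2}}} = \frac{1}{\left(-45\right) \frac{1}{903 + 20 \cdot 6 \cdot 27^{2}}} = \frac{1}{\left(-45\right) \frac{1}{903 + 20 \cdot 6 \cdot 729}} = \frac{1}{\left(-45\right) \frac{1}{903 + 20 \cdot 4374}} = \frac{1}{\left(-45\right) \frac{1}{903 + 87480}} = \frac{1}{\left(-45\right) \frac{1}{88383}} = \frac{1}{- \frac{15}{29461}} = - \frac{29461}{15}$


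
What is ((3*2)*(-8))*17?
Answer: -816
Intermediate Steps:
((3*2)*(-8))*17 = (6*(-8))*17 = -48*17 = -816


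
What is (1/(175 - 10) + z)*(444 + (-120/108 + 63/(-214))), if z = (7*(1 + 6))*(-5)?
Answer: -17229456644/158895 ≈ -1.0843e+5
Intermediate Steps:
z = -245 (z = (7*7)*(-5) = 49*(-5) = -245)
(1/(175 - 10) + z)*(444 + (-120/108 + 63/(-214))) = (1/(175 - 10) - 245)*(444 + (-120/108 + 63/(-214))) = (1/165 - 245)*(444 + (-120*1/108 + 63*(-1/214))) = (1/165 - 245)*(444 + (-10/9 - 63/214)) = -40424*(444 - 2707/1926)/165 = -40424/165*852437/1926 = -17229456644/158895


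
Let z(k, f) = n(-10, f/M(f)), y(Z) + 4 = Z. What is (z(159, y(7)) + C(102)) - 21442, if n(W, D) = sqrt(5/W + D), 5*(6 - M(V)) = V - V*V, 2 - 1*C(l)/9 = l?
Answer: -22342 + I*sqrt(3)/6 ≈ -22342.0 + 0.28868*I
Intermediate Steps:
y(Z) = -4 + Z
C(l) = 18 - 9*l
M(V) = 6 - V/5 + V**2/5 (M(V) = 6 - (V - V*V)/5 = 6 - (V - V**2)/5 = 6 + (-V/5 + V**2/5) = 6 - V/5 + V**2/5)
n(W, D) = sqrt(D + 5/W)
z(k, f) = sqrt(-1/2 + f/(6 - f/5 + f**2/5)) (z(k, f) = sqrt(f/(6 - f/5 + f**2/5) + 5/(-10)) = sqrt(f/(6 - f/5 + f**2/5) + 5*(-1/10)) = sqrt(f/(6 - f/5 + f**2/5) - 1/2) = sqrt(-1/2 + f/(6 - f/5 + f**2/5)))
(z(159, y(7)) + C(102)) - 21442 = (sqrt(2)*sqrt((-30 - (-4 + 7)**2 + 11*(-4 + 7))/(30 + (-4 + 7)**2 - (-4 + 7)))/2 + (18 - 9*102)) - 21442 = (sqrt(2)*sqrt((-30 - 1*3**2 + 11*3)/(30 + 3**2 - 1*3))/2 + (18 - 918)) - 21442 = (sqrt(2)*sqrt((-30 - 1*9 + 33)/(30 + 9 - 3))/2 - 900) - 21442 = (sqrt(2)*sqrt((-30 - 9 + 33)/36)/2 - 900) - 21442 = (sqrt(2)*sqrt((1/36)*(-6))/2 - 900) - 21442 = (sqrt(2)*sqrt(-1/6)/2 - 900) - 21442 = (sqrt(2)*(I*sqrt(6)/6)/2 - 900) - 21442 = (I*sqrt(3)/6 - 900) - 21442 = (-900 + I*sqrt(3)/6) - 21442 = -22342 + I*sqrt(3)/6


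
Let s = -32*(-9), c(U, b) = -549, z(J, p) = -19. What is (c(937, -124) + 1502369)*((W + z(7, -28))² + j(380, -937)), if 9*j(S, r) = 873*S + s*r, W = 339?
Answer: 164112882320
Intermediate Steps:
s = 288
j(S, r) = 32*r + 97*S (j(S, r) = (873*S + 288*r)/9 = (288*r + 873*S)/9 = 32*r + 97*S)
(c(937, -124) + 1502369)*((W + z(7, -28))² + j(380, -937)) = (-549 + 1502369)*((339 - 19)² + (32*(-937) + 97*380)) = 1501820*(320² + (-29984 + 36860)) = 1501820*(102400 + 6876) = 1501820*109276 = 164112882320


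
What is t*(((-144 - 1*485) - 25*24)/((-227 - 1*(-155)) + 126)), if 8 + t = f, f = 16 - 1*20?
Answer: 2458/9 ≈ 273.11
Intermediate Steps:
f = -4 (f = 16 - 20 = -4)
t = -12 (t = -8 - 4 = -12)
t*(((-144 - 1*485) - 25*24)/((-227 - 1*(-155)) + 126)) = -12*((-144 - 1*485) - 25*24)/((-227 - 1*(-155)) + 126) = -12*((-144 - 485) - 600)/((-227 + 155) + 126) = -12*(-629 - 600)/(-72 + 126) = -(-14748)/54 = -12*(-1229/54) = 2458/9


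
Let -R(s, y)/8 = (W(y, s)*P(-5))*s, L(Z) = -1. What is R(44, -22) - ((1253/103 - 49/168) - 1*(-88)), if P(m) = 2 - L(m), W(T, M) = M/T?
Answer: 4973977/2472 ≈ 2012.1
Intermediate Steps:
P(m) = 3 (P(m) = 2 - 1*(-1) = 2 + 1 = 3)
R(s, y) = -24*s**2/y (R(s, y) = -8*(s/y)*3*s = -8*3*s/y*s = -24*s**2/y)
R(44, -22) - ((1253/103 - 49/168) - 1*(-88)) = -24*44**2/(-22) - ((1253/103 - 49/168) - 1*(-88)) = -24*1936*(-1/22) - ((1253*(1/103) - 49*1/168) + 88) = 2112 - ((1253/103 - 7/24) + 88) = 2112 - (29351/2472 + 88) = 2112 - 1*246887/2472 = 2112 - 246887/2472 = 4973977/2472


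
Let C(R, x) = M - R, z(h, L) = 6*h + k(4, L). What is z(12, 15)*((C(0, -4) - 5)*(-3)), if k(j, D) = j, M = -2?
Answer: 1596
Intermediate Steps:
z(h, L) = 4 + 6*h (z(h, L) = 6*h + 4 = 4 + 6*h)
C(R, x) = -2 - R
z(12, 15)*((C(0, -4) - 5)*(-3)) = (4 + 6*12)*(((-2 - 1*0) - 5)*(-3)) = (4 + 72)*(((-2 + 0) - 5)*(-3)) = 76*((-2 - 5)*(-3)) = 76*(-7*(-3)) = 76*21 = 1596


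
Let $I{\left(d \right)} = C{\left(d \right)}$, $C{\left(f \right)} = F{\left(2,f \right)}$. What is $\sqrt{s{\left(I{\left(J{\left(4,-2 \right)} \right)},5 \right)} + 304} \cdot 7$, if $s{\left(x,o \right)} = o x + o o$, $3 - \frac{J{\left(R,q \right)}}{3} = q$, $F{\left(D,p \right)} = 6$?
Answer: $7 \sqrt{359} \approx 132.63$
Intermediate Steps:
$J{\left(R,q \right)} = 9 - 3 q$
$C{\left(f \right)} = 6$
$I{\left(d \right)} = 6$
$s{\left(x,o \right)} = o^{2} + o x$ ($s{\left(x,o \right)} = o x + o^{2} = o^{2} + o x$)
$\sqrt{s{\left(I{\left(J{\left(4,-2 \right)} \right)},5 \right)} + 304} \cdot 7 = \sqrt{5 \left(5 + 6\right) + 304} \cdot 7 = \sqrt{5 \cdot 11 + 304} \cdot 7 = \sqrt{55 + 304} \cdot 7 = \sqrt{359} \cdot 7 = 7 \sqrt{359}$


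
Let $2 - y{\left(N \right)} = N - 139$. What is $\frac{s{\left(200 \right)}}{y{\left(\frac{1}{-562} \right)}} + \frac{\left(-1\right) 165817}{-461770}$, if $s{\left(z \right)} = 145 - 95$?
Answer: $\frac{26115573531}{36592040110} \approx 0.7137$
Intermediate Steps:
$s{\left(z \right)} = 50$
$y{\left(N \right)} = 141 - N$ ($y{\left(N \right)} = 2 - \left(N - 139\right) = 2 - \left(-139 + N\right) = 141 - N$)
$\frac{s{\left(200 \right)}}{y{\left(\frac{1}{-562} \right)}} + \frac{\left(-1\right) 165817}{-461770} = \frac{50}{141 - \frac{1}{-562}} + \frac{\left(-1\right) 165817}{-461770} = \frac{50}{141 - - \frac{1}{562}} - - \frac{165817}{461770} = \frac{50}{141 + \frac{1}{562}} + \frac{165817}{461770} = \frac{50}{\frac{79243}{562}} + \frac{165817}{461770} = 50 \cdot \frac{562}{79243} + \frac{165817}{461770} = \frac{28100}{79243} + \frac{165817}{461770} = \frac{26115573531}{36592040110}$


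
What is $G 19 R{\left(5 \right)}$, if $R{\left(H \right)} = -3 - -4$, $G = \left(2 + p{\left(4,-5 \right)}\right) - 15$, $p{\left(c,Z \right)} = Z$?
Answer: $-342$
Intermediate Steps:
$G = -18$ ($G = \left(2 - 5\right) - 15 = -3 - 15 = -18$)
$R{\left(H \right)} = 1$ ($R{\left(H \right)} = -3 + 4 = 1$)
$G 19 R{\left(5 \right)} = \left(-18\right) 19 \cdot 1 = \left(-342\right) 1 = -342$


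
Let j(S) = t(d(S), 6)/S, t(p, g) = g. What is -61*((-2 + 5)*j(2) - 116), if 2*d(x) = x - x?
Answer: 6527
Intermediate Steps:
d(x) = 0 (d(x) = (x - x)/2 = (½)*0 = 0)
j(S) = 6/S
-61*((-2 + 5)*j(2) - 116) = -61*((-2 + 5)*(6/2) - 116) = -61*(3*(6*(½)) - 116) = -61*(3*3 - 116) = -61*(9 - 116) = -61*(-107) = 6527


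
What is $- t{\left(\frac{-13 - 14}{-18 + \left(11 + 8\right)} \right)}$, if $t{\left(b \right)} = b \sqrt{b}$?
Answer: $81 i \sqrt{3} \approx 140.3 i$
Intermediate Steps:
$t{\left(b \right)} = b^{\frac{3}{2}}$
$- t{\left(\frac{-13 - 14}{-18 + \left(11 + 8\right)} \right)} = - \left(\frac{-13 - 14}{-18 + \left(11 + 8\right)}\right)^{\frac{3}{2}} = - \left(- \frac{27}{-18 + 19}\right)^{\frac{3}{2}} = - \left(- \frac{27}{1}\right)^{\frac{3}{2}} = - \left(\left(-27\right) 1\right)^{\frac{3}{2}} = - \left(-27\right)^{\frac{3}{2}} = - \left(-81\right) i \sqrt{3} = 81 i \sqrt{3}$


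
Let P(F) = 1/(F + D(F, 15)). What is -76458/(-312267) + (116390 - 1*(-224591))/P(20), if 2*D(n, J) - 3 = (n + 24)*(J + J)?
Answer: 48376102145139/208178 ≈ 2.3238e+8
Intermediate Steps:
D(n, J) = 3/2 + J*(24 + n) (D(n, J) = 3/2 + ((n + 24)*(J + J))/2 = 3/2 + ((24 + n)*(2*J))/2 = 3/2 + (2*J*(24 + n))/2 = 3/2 + J*(24 + n))
P(F) = 1/(723/2 + 16*F) (P(F) = 1/(F + (3/2 + 24*15 + 15*F)) = 1/(F + (3/2 + 360 + 15*F)) = 1/(F + (723/2 + 15*F)) = 1/(723/2 + 16*F))
-76458/(-312267) + (116390 - 1*(-224591))/P(20) = -76458/(-312267) + (116390 - 1*(-224591))/((2/(723 + 32*20))) = -76458*(-1/312267) + (116390 + 224591)/((2/(723 + 640))) = 25486/104089 + 340981/((2/1363)) = 25486/104089 + 340981/((2*(1/1363))) = 25486/104089 + 340981/(2/1363) = 25486/104089 + 340981*(1363/2) = 25486/104089 + 464757103/2 = 48376102145139/208178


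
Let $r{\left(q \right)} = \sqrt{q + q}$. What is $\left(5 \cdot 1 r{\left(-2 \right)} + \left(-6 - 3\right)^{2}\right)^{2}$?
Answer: $6461 + 1620 i \approx 6461.0 + 1620.0 i$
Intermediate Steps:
$r{\left(q \right)} = \sqrt{2} \sqrt{q}$ ($r{\left(q \right)} = \sqrt{2 q} = \sqrt{2} \sqrt{q}$)
$\left(5 \cdot 1 r{\left(-2 \right)} + \left(-6 - 3\right)^{2}\right)^{2} = \left(5 \cdot 1 \sqrt{2} \sqrt{-2} + \left(-6 - 3\right)^{2}\right)^{2} = \left(5 \sqrt{2} i \sqrt{2} + \left(-9\right)^{2}\right)^{2} = \left(5 \cdot 2 i + 81\right)^{2} = \left(10 i + 81\right)^{2} = \left(81 + 10 i\right)^{2}$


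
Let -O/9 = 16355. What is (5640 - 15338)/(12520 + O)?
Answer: 9698/134675 ≈ 0.072010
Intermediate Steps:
O = -147195 (O = -9*16355 = -147195)
(5640 - 15338)/(12520 + O) = (5640 - 15338)/(12520 - 147195) = -9698/(-134675) = -9698*(-1/134675) = 9698/134675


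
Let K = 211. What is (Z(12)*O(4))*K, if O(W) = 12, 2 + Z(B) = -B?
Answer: -35448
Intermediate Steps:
Z(B) = -2 - B
(Z(12)*O(4))*K = ((-2 - 1*12)*12)*211 = ((-2 - 12)*12)*211 = -14*12*211 = -168*211 = -35448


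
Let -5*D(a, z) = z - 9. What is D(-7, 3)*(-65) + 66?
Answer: -12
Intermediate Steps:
D(a, z) = 9/5 - z/5 (D(a, z) = -(z - 9)/5 = -(-9 + z)/5 = 9/5 - z/5)
D(-7, 3)*(-65) + 66 = (9/5 - ⅕*3)*(-65) + 66 = (9/5 - ⅗)*(-65) + 66 = (6/5)*(-65) + 66 = -78 + 66 = -12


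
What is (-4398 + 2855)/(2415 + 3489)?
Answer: -1543/5904 ≈ -0.26135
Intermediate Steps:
(-4398 + 2855)/(2415 + 3489) = -1543/5904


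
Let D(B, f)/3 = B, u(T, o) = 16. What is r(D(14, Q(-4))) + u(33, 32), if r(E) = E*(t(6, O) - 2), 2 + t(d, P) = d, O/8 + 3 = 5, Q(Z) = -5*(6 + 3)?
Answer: 100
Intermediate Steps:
Q(Z) = -45 (Q(Z) = -5*9 = -45)
D(B, f) = 3*B
O = 16 (O = -24 + 8*5 = -24 + 40 = 16)
t(d, P) = -2 + d
r(E) = 2*E (r(E) = E*((-2 + 6) - 2) = E*(4 - 2) = E*2 = 2*E)
r(D(14, Q(-4))) + u(33, 32) = 2*(3*14) + 16 = 2*42 + 16 = 84 + 16 = 100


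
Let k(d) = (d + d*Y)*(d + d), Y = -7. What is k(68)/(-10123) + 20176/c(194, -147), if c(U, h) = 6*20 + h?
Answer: -202743472/273321 ≈ -741.78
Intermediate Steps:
c(U, h) = 120 + h
k(d) = -12*d² (k(d) = (d + d*(-7))*(d + d) = (d - 7*d)*(2*d) = (-6*d)*(2*d) = -12*d²)
k(68)/(-10123) + 20176/c(194, -147) = -12*68²/(-10123) + 20176/(120 - 147) = -12*4624*(-1/10123) + 20176/(-27) = -55488*(-1/10123) + 20176*(-1/27) = 55488/10123 - 20176/27 = -202743472/273321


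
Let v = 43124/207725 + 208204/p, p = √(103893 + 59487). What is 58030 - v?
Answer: 12054238626/207725 - 104102*√40845/40845 ≈ 57515.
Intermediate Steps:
p = 2*√40845 (p = √163380 = 2*√40845 ≈ 404.20)
v = 43124/207725 + 104102*√40845/40845 (v = 43124/207725 + 208204/((2*√40845)) = 43124*(1/207725) + 208204*(√40845/81690) = 43124/207725 + 104102*√40845/40845 ≈ 515.31)
58030 - v = 58030 - (43124/207725 + 104102*√40845/40845) = 58030 + (-43124/207725 - 104102*√40845/40845) = 12054238626/207725 - 104102*√40845/40845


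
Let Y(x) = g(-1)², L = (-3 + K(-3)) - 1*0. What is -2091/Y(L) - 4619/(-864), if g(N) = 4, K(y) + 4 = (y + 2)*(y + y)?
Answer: -108295/864 ≈ -125.34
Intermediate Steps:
K(y) = -4 + 2*y*(2 + y) (K(y) = -4 + (y + 2)*(y + y) = -4 + (2 + y)*(2*y) = -4 + 2*y*(2 + y))
L = -1 (L = (-3 + (-4 + 2*(-3)² + 4*(-3))) - 1*0 = (-3 + (-4 + 2*9 - 12)) + 0 = (-3 + (-4 + 18 - 12)) + 0 = (-3 + 2) + 0 = -1 + 0 = -1)
Y(x) = 16 (Y(x) = 4² = 16)
-2091/Y(L) - 4619/(-864) = -2091/16 - 4619/(-864) = -2091*1/16 - 4619*(-1/864) = -2091/16 + 4619/864 = -108295/864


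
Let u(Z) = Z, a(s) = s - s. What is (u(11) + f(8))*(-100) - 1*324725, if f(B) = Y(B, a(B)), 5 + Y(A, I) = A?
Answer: -326125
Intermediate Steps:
a(s) = 0
Y(A, I) = -5 + A
f(B) = -5 + B
(u(11) + f(8))*(-100) - 1*324725 = (11 + (-5 + 8))*(-100) - 1*324725 = (11 + 3)*(-100) - 324725 = 14*(-100) - 324725 = -1400 - 324725 = -326125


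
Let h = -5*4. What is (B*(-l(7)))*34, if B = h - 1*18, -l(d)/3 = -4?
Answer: 15504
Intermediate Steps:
l(d) = 12 (l(d) = -3*(-4) = 12)
h = -20
B = -38 (B = -20 - 1*18 = -20 - 18 = -38)
(B*(-l(7)))*34 = -(-38)*12*34 = -38*(-12)*34 = 456*34 = 15504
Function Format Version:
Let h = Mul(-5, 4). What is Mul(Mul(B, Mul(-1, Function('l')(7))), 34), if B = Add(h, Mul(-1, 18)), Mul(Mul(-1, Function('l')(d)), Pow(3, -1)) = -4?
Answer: 15504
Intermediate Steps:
Function('l')(d) = 12 (Function('l')(d) = Mul(-3, -4) = 12)
h = -20
B = -38 (B = Add(-20, Mul(-1, 18)) = Add(-20, -18) = -38)
Mul(Mul(B, Mul(-1, Function('l')(7))), 34) = Mul(Mul(-38, Mul(-1, 12)), 34) = Mul(Mul(-38, -12), 34) = Mul(456, 34) = 15504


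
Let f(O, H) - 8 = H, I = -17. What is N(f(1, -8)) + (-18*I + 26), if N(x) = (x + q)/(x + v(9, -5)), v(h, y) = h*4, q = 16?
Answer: 2992/9 ≈ 332.44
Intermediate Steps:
f(O, H) = 8 + H
v(h, y) = 4*h
N(x) = (16 + x)/(36 + x) (N(x) = (x + 16)/(x + 4*9) = (16 + x)/(x + 36) = (16 + x)/(36 + x))
N(f(1, -8)) + (-18*I + 26) = (16 + (8 - 8))/(36 + (8 - 8)) + (-18*(-17) + 26) = (16 + 0)/(36 + 0) + (306 + 26) = 16/36 + 332 = (1/36)*16 + 332 = 4/9 + 332 = 2992/9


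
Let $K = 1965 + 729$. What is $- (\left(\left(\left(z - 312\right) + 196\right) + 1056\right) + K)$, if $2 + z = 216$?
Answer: $-3848$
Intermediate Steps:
$z = 214$ ($z = -2 + 216 = 214$)
$K = 2694$
$- (\left(\left(\left(z - 312\right) + 196\right) + 1056\right) + K) = - (\left(\left(\left(214 - 312\right) + 196\right) + 1056\right) + 2694) = - (\left(\left(-98 + 196\right) + 1056\right) + 2694) = - (\left(98 + 1056\right) + 2694) = - (1154 + 2694) = \left(-1\right) 3848 = -3848$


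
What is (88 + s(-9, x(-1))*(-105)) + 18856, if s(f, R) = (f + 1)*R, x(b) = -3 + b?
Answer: 15584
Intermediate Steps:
s(f, R) = R*(1 + f) (s(f, R) = (1 + f)*R = R*(1 + f))
(88 + s(-9, x(-1))*(-105)) + 18856 = (88 + ((-3 - 1)*(1 - 9))*(-105)) + 18856 = (88 - 4*(-8)*(-105)) + 18856 = (88 + 32*(-105)) + 18856 = (88 - 3360) + 18856 = -3272 + 18856 = 15584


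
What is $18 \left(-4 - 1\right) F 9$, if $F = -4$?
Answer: $3240$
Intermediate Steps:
$18 \left(-4 - 1\right) F 9 = 18 \left(-4 - 1\right) \left(-4\right) 9 = 18 \left(\left(-5\right) \left(-4\right)\right) 9 = 18 \cdot 20 \cdot 9 = 360 \cdot 9 = 3240$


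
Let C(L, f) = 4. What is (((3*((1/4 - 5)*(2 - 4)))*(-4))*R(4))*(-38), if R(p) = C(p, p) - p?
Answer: 0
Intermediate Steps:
R(p) = 4 - p
(((3*((1/4 - 5)*(2 - 4)))*(-4))*R(4))*(-38) = (((3*((1/4 - 5)*(2 - 4)))*(-4))*(4 - 1*4))*(-38) = (((3*((1/4 - 5)*(-2)))*(-4))*(4 - 4))*(-38) = (((3*(-19/4*(-2)))*(-4))*0)*(-38) = (((3*(19/2))*(-4))*0)*(-38) = (((57/2)*(-4))*0)*(-38) = -114*0*(-38) = 0*(-38) = 0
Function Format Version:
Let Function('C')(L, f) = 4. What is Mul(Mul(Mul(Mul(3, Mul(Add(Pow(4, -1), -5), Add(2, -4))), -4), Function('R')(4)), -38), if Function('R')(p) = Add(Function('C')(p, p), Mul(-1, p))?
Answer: 0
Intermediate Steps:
Function('R')(p) = Add(4, Mul(-1, p))
Mul(Mul(Mul(Mul(3, Mul(Add(Pow(4, -1), -5), Add(2, -4))), -4), Function('R')(4)), -38) = Mul(Mul(Mul(Mul(3, Mul(Add(Pow(4, -1), -5), Add(2, -4))), -4), Add(4, Mul(-1, 4))), -38) = Mul(Mul(Mul(Mul(3, Mul(Add(Rational(1, 4), -5), -2)), -4), Add(4, -4)), -38) = Mul(Mul(Mul(Mul(3, Mul(Rational(-19, 4), -2)), -4), 0), -38) = Mul(Mul(Mul(Mul(3, Rational(19, 2)), -4), 0), -38) = Mul(Mul(Mul(Rational(57, 2), -4), 0), -38) = Mul(Mul(-114, 0), -38) = Mul(0, -38) = 0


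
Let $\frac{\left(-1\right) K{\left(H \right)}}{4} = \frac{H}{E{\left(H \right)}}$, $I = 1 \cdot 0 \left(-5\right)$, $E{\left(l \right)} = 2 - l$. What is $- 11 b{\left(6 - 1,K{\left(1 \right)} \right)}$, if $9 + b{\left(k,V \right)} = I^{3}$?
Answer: $99$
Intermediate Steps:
$I = 0$ ($I = 0 \left(-5\right) = 0$)
$K{\left(H \right)} = - \frac{4 H}{2 - H}$ ($K{\left(H \right)} = - 4 \frac{H}{2 - H} = - \frac{4 H}{2 - H}$)
$b{\left(k,V \right)} = -9$ ($b{\left(k,V \right)} = -9 + 0^{3} = -9 + 0 = -9$)
$- 11 b{\left(6 - 1,K{\left(1 \right)} \right)} = \left(-11\right) \left(-9\right) = 99$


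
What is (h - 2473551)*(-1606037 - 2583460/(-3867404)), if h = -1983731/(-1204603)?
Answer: 4626786256742047484112684/1164671615153 ≈ 3.9726e+12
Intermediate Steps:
h = 1983731/1204603 (h = -1983731*(-1/1204603) = 1983731/1204603 ≈ 1.6468)
(h - 2473551)*(-1606037 - 2583460/(-3867404)) = (1983731/1204603 - 2473551)*(-1606037 - 2583460/(-3867404)) = -2979644971522*(-1606037 - 2583460*(-1/3867404))/1204603 = -2979644971522*(-1606037 + 645865/966851)/1204603 = -2979644971522/1204603*(-1552797833622/966851) = 4626786256742047484112684/1164671615153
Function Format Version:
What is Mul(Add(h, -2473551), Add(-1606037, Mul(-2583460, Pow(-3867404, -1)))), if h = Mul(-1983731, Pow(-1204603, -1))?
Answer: Rational(4626786256742047484112684, 1164671615153) ≈ 3.9726e+12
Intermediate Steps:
h = Rational(1983731, 1204603) (h = Mul(-1983731, Rational(-1, 1204603)) = Rational(1983731, 1204603) ≈ 1.6468)
Mul(Add(h, -2473551), Add(-1606037, Mul(-2583460, Pow(-3867404, -1)))) = Mul(Add(Rational(1983731, 1204603), -2473551), Add(-1606037, Mul(-2583460, Pow(-3867404, -1)))) = Mul(Rational(-2979644971522, 1204603), Add(-1606037, Mul(-2583460, Rational(-1, 3867404)))) = Mul(Rational(-2979644971522, 1204603), Add(-1606037, Rational(645865, 966851))) = Mul(Rational(-2979644971522, 1204603), Rational(-1552797833622, 966851)) = Rational(4626786256742047484112684, 1164671615153)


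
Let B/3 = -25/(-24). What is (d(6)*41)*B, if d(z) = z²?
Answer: 9225/2 ≈ 4612.5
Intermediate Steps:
B = 25/8 (B = 3*(-25/(-24)) = 3*(-25*(-1/24)) = 3*(25/24) = 25/8 ≈ 3.1250)
(d(6)*41)*B = (6²*41)*(25/8) = (36*41)*(25/8) = 1476*(25/8) = 9225/2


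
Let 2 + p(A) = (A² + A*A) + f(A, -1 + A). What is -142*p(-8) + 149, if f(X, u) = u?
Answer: -16465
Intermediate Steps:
p(A) = -3 + A + 2*A² (p(A) = -2 + ((A² + A*A) + (-1 + A)) = -2 + ((A² + A²) + (-1 + A)) = -2 + (2*A² + (-1 + A)) = -2 + (-1 + A + 2*A²) = -3 + A + 2*A²)
-142*p(-8) + 149 = -142*(-3 - 8 + 2*(-8)²) + 149 = -142*(-3 - 8 + 2*64) + 149 = -142*(-3 - 8 + 128) + 149 = -142*117 + 149 = -16614 + 149 = -16465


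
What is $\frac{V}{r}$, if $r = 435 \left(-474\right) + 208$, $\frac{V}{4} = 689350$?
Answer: $- \frac{1378700}{102991} \approx -13.387$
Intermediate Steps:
$V = 2757400$ ($V = 4 \cdot 689350 = 2757400$)
$r = -205982$ ($r = -206190 + 208 = -205982$)
$\frac{V}{r} = \frac{2757400}{-205982} = 2757400 \left(- \frac{1}{205982}\right) = - \frac{1378700}{102991}$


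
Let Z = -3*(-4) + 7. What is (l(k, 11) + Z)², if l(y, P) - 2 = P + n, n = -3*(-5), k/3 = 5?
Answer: 2209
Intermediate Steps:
k = 15 (k = 3*5 = 15)
n = 15
l(y, P) = 17 + P (l(y, P) = 2 + (P + 15) = 2 + (15 + P) = 17 + P)
Z = 19 (Z = 12 + 7 = 19)
(l(k, 11) + Z)² = ((17 + 11) + 19)² = (28 + 19)² = 47² = 2209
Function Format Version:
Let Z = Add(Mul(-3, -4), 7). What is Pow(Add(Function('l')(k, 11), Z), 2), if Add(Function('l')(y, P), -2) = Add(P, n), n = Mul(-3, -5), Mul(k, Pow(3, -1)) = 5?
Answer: 2209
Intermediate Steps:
k = 15 (k = Mul(3, 5) = 15)
n = 15
Function('l')(y, P) = Add(17, P) (Function('l')(y, P) = Add(2, Add(P, 15)) = Add(2, Add(15, P)) = Add(17, P))
Z = 19 (Z = Add(12, 7) = 19)
Pow(Add(Function('l')(k, 11), Z), 2) = Pow(Add(Add(17, 11), 19), 2) = Pow(Add(28, 19), 2) = Pow(47, 2) = 2209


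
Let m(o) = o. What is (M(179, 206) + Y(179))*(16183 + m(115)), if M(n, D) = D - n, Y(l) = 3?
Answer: 488940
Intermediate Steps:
(M(179, 206) + Y(179))*(16183 + m(115)) = ((206 - 1*179) + 3)*(16183 + 115) = ((206 - 179) + 3)*16298 = (27 + 3)*16298 = 30*16298 = 488940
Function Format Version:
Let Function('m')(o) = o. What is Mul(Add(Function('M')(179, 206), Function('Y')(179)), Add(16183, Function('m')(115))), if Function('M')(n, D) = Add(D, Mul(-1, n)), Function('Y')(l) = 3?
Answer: 488940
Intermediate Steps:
Mul(Add(Function('M')(179, 206), Function('Y')(179)), Add(16183, Function('m')(115))) = Mul(Add(Add(206, Mul(-1, 179)), 3), Add(16183, 115)) = Mul(Add(Add(206, -179), 3), 16298) = Mul(Add(27, 3), 16298) = Mul(30, 16298) = 488940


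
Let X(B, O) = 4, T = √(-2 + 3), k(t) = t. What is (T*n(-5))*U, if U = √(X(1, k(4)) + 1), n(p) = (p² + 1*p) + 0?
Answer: 20*√5 ≈ 44.721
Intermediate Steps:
n(p) = p + p² (n(p) = (p² + p) + 0 = (p + p²) + 0 = p + p²)
T = 1 (T = √1 = 1)
U = √5 (U = √(4 + 1) = √5 ≈ 2.2361)
(T*n(-5))*U = (1*(-5*(1 - 5)))*√5 = (1*(-5*(-4)))*√5 = (1*20)*√5 = 20*√5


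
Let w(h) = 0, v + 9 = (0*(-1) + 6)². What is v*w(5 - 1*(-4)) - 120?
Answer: -120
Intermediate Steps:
v = 27 (v = -9 + (0*(-1) + 6)² = -9 + (0 + 6)² = -9 + 6² = -9 + 36 = 27)
v*w(5 - 1*(-4)) - 120 = 27*0 - 120 = 0 - 120 = -120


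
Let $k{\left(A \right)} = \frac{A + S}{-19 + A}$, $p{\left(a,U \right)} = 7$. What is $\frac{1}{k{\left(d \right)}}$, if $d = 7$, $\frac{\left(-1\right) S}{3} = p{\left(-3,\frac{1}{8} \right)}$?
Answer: $\frac{6}{7} \approx 0.85714$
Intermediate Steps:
$S = -21$ ($S = \left(-3\right) 7 = -21$)
$k{\left(A \right)} = \frac{-21 + A}{-19 + A}$ ($k{\left(A \right)} = \frac{A - 21}{-19 + A} = \frac{-21 + A}{-19 + A}$)
$\frac{1}{k{\left(d \right)}} = \frac{1}{\frac{1}{-19 + 7} \left(-21 + 7\right)} = \frac{1}{\frac{1}{-12} \left(-14\right)} = \frac{1}{\left(- \frac{1}{12}\right) \left(-14\right)} = \frac{1}{\frac{7}{6}} = \frac{6}{7}$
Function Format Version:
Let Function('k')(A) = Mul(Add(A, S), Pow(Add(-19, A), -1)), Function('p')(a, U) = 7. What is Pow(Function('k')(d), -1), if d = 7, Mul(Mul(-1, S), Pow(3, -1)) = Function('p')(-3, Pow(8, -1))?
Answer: Rational(6, 7) ≈ 0.85714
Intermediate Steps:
S = -21 (S = Mul(-3, 7) = -21)
Function('k')(A) = Mul(Pow(Add(-19, A), -1), Add(-21, A)) (Function('k')(A) = Mul(Add(A, -21), Pow(Add(-19, A), -1)) = Mul(Add(-21, A), Pow(Add(-19, A), -1)) = Mul(Pow(Add(-19, A), -1), Add(-21, A)))
Pow(Function('k')(d), -1) = Pow(Mul(Pow(Add(-19, 7), -1), Add(-21, 7)), -1) = Pow(Mul(Pow(-12, -1), -14), -1) = Pow(Mul(Rational(-1, 12), -14), -1) = Pow(Rational(7, 6), -1) = Rational(6, 7)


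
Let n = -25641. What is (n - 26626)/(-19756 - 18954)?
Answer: 52267/38710 ≈ 1.3502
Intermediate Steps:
(n - 26626)/(-19756 - 18954) = (-25641 - 26626)/(-19756 - 18954) = -52267/(-38710) = -52267*(-1/38710) = 52267/38710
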